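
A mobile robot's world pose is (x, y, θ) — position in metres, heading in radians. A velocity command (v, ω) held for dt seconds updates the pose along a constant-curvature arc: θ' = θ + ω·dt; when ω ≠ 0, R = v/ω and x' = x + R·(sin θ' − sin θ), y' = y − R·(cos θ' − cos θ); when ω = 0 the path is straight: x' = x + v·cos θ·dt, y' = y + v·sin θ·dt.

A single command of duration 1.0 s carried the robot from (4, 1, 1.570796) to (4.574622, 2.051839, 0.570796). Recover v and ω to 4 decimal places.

v = 1.2500, ω = -1.0000

Δθ = 0.570796 − 1.570796 = -1.000000
ω = Δθ/dt = -1.000000/1.0 = -1.0000
R = −Δy/(cos θ' − cos θ) = -1.2500
v = R·ω = -1.2500·-1.0000 = 1.2500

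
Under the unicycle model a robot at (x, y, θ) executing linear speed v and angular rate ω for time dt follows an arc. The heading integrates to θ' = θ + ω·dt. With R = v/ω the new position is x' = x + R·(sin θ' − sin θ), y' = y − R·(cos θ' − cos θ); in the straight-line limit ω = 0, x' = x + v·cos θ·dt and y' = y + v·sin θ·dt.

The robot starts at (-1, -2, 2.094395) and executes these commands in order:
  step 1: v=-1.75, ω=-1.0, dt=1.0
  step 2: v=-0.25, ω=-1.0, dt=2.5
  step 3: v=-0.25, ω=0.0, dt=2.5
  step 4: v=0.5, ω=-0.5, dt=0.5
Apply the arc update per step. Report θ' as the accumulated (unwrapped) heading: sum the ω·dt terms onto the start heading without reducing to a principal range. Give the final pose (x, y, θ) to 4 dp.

step 1: θ'=1.0944 (R=1.7500) → pose (-0.9604, -3.6775, 1.0944)
step 2: θ'=-1.4056 (R=0.2500) → pose (-1.4292, -3.6040, -1.4056)
step 3: θ'=-1.4056 (straight) → pose (-1.5319, -2.9875, -1.4056)
step 4: θ'=-1.6556 (R=-1.0000) → pose (-1.5219, -3.2366, -1.6556)

(-1.5219, -3.2366, -1.6556)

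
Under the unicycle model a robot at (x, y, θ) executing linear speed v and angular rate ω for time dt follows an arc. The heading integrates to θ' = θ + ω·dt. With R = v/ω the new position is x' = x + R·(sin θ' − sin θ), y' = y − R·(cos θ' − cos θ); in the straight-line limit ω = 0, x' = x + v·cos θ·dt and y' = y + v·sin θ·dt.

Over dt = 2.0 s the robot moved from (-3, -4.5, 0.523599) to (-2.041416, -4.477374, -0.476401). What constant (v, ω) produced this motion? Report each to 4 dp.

Δθ = -0.476401 − 0.523599 = -1.000000
ω = Δθ/dt = -1.000000/2.0 = -0.5000
R = Δx/(sin θ' − sin θ) = -1.0000
v = R·ω = -1.0000·-0.5000 = 0.5000

v = 0.5000, ω = -0.5000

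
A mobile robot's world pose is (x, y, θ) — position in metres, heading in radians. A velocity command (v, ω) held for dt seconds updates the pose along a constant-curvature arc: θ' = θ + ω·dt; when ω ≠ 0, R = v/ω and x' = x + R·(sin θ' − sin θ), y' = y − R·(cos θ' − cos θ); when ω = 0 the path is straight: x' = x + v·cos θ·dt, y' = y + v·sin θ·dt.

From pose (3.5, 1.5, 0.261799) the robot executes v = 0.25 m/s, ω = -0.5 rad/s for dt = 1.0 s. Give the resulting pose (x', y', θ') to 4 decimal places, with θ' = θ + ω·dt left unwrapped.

(3.7474, 1.5029, -0.2382)

θ' = 0.2618 + -0.5·1.0 = -0.2382
R = v/ω = 0.25/-0.5 = -0.5000
x' = 3.5 + -0.5000·(sin -0.2382 − sin 0.2618) = 3.7474
y' = 1.5 − -0.5000·(cos -0.2382 − cos 0.2618) = 1.5029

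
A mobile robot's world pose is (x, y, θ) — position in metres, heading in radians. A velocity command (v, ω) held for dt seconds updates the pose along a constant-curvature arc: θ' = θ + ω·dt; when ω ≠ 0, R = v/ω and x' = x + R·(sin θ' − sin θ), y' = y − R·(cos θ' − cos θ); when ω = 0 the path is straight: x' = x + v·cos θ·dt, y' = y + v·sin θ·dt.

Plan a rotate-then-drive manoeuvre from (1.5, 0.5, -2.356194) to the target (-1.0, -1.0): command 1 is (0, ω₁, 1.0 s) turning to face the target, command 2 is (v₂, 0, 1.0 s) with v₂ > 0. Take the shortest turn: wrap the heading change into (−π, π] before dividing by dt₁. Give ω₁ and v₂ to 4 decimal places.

heading to target = atan2(-1−0.5, -1−1.5) = -2.6012
Δθ = wrap(-2.6012 − -2.3562) = -0.2450; ω₁ = Δθ/dt₁ = -0.2450
distance = √((-1−1.5)² + (-1−0.5)²) = 2.9155; v₂ = distance/dt₂ = 2.9155

ω₁ = -0.2450, v₂ = 2.9155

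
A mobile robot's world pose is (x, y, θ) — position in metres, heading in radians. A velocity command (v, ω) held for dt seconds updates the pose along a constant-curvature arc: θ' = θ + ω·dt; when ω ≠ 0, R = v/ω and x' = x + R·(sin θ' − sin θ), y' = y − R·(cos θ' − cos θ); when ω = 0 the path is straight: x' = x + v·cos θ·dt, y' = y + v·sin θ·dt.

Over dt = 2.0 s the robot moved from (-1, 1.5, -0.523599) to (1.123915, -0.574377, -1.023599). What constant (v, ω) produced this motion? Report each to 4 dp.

Δθ = -1.023599 − -0.523599 = -0.500000
ω = Δθ/dt = -0.500000/2.0 = -0.2500
R = Δx/(sin θ' − sin θ) = -6.0000
v = R·ω = -6.0000·-0.2500 = 1.5000

v = 1.5000, ω = -0.2500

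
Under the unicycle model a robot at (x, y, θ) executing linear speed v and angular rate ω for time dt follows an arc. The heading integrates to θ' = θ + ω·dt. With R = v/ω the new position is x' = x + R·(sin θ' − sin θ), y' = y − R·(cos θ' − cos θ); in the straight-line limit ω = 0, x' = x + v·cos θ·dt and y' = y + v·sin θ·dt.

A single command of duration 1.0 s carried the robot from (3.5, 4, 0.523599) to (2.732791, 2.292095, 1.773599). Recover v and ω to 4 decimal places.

v = -2.0000, ω = 1.2500

Δθ = 1.773599 − 0.523599 = 1.250000
ω = Δθ/dt = 1.250000/1.0 = 1.2500
R = −Δy/(cos θ' − cos θ) = -1.6000
v = R·ω = -1.6000·1.2500 = -2.0000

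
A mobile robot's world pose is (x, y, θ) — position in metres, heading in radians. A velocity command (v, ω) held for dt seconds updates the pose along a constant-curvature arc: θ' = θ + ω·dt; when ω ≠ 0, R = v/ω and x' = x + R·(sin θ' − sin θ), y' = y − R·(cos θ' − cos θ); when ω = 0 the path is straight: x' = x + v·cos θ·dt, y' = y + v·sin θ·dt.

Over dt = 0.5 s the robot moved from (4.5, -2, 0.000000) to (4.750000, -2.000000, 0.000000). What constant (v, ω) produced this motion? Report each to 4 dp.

Δθ = 0.000000 − 0.000000 = 0.000000
ω = Δθ/dt = 0.000000/0.5 = 0.0000
ω = 0 → v = (Δx·cos θ + Δy·sin θ)/dt = 0.5000

v = 0.5000, ω = 0.0000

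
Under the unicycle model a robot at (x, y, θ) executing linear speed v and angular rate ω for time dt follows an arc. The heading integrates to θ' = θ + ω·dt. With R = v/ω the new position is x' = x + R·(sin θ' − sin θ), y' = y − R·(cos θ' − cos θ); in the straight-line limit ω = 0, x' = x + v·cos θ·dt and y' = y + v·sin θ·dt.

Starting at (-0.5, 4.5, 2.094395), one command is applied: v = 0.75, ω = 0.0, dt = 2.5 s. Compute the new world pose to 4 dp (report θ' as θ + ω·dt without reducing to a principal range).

(-1.4375, 6.1238, 2.0944)

θ' = 2.0944 + 0.0·2.5 = 2.0944
ω = 0 → straight: x' = -0.5 + 0.75·cos(2.0944)·2.5 = -1.4375
y' = 4.5 + 0.75·sin(2.0944)·2.5 = 6.1238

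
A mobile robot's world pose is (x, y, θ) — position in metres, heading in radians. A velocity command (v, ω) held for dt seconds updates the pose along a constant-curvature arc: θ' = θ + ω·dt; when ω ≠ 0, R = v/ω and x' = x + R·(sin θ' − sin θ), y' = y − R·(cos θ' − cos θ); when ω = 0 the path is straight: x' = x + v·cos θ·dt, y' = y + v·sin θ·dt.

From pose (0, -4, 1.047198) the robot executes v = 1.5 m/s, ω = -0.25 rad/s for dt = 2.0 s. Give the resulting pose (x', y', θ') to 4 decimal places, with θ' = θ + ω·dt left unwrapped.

θ' = 1.0472 + -0.25·2.0 = 0.5472
R = v/ω = 1.5/-0.25 = -6.0000
x' = 0 + -6.0000·(sin 0.5472 − sin 1.0472) = 2.0744
y' = -4 − -6.0000·(cos 0.5472 − cos 1.0472) = -1.8761

(2.0744, -1.8761, 0.5472)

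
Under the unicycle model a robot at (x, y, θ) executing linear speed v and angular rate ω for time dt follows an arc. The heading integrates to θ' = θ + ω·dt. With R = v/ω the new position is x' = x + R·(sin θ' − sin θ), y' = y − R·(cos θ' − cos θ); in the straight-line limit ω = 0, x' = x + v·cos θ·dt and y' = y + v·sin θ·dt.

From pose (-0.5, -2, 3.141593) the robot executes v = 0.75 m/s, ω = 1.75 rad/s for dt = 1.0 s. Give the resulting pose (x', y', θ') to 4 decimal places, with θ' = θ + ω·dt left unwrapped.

(-0.9217, -2.5050, 4.8916)

θ' = 3.1416 + 1.75·1.0 = 4.8916
R = v/ω = 0.75/1.75 = 0.4286
x' = -0.5 + 0.4286·(sin 4.8916 − sin 3.1416) = -0.9217
y' = -2 − 0.4286·(cos 4.8916 − cos 3.1416) = -2.5050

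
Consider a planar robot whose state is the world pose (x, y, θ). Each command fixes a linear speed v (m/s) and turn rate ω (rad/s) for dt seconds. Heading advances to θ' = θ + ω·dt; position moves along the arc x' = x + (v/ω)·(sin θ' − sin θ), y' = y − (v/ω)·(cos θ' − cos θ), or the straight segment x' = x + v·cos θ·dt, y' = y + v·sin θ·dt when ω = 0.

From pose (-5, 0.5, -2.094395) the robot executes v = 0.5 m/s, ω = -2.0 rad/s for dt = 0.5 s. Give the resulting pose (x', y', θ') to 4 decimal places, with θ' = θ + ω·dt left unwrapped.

θ' = -2.0944 + -2.0·0.5 = -3.0944
R = v/ω = 0.5/-2.0 = -0.2500
x' = -5 + -0.2500·(sin -3.0944 − sin -2.0944) = -5.2047
y' = 0.5 − -0.2500·(cos -3.0944 − cos -2.0944) = 0.3753

(-5.2047, 0.3753, -3.0944)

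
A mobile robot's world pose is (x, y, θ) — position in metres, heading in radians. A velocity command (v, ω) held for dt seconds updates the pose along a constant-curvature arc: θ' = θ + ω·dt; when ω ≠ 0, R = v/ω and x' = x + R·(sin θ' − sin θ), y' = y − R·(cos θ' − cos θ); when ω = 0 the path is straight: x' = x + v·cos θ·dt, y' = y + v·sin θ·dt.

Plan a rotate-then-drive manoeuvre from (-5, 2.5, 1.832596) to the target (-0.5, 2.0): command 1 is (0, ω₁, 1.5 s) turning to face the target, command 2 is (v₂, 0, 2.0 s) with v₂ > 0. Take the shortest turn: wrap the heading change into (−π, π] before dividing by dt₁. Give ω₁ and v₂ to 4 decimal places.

ω₁ = -1.2955, v₂ = 2.2638

heading to target = atan2(2−2.5, -0.5−-5) = -0.1107
Δθ = wrap(-0.1107 − 1.8326) = -1.9433; ω₁ = Δθ/dt₁ = -1.2955
distance = √((-0.5−-5)² + (2−2.5)²) = 4.5277; v₂ = distance/dt₂ = 2.2638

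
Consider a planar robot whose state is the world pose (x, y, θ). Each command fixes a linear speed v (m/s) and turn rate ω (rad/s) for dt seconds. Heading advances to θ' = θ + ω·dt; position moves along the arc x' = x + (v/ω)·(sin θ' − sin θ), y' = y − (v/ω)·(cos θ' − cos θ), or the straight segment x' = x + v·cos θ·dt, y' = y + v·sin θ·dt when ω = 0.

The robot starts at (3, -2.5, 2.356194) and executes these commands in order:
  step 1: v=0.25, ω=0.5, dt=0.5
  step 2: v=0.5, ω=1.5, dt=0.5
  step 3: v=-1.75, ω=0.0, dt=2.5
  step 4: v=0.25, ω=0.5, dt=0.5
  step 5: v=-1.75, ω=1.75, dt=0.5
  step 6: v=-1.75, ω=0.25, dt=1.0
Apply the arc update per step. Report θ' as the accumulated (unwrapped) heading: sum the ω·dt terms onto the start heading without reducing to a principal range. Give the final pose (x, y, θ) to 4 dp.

step 1: θ'=2.6062 (R=0.5000) → pose (2.9015, -2.4235, 2.6062)
step 2: θ'=3.3562 (R=0.3333) → pose (2.6605, -2.3845, 3.3562)
step 3: θ'=3.3562 (straight) → pose (6.9351, -1.4528, 3.3562)
step 4: θ'=3.6062 (R=0.5000) → pose (6.8176, -1.4944, 3.6062)
step 5: θ'=4.4812 (R=-1.0000) → pose (7.3429, -0.8295, 4.4812)
step 6: θ'=4.7312 (R=-7.0000) → pose (7.5279, 0.9061, 4.7312)

(7.5279, 0.9061, 4.7312)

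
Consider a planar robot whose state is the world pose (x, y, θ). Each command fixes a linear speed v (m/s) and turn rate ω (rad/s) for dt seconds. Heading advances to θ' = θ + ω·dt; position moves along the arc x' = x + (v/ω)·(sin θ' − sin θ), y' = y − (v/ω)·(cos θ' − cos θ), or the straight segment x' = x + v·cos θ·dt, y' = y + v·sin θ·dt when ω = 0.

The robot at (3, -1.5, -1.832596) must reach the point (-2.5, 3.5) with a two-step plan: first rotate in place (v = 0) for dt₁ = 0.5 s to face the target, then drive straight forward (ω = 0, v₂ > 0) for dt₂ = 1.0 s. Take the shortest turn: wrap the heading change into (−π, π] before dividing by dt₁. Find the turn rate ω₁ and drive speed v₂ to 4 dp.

ω₁ = -4.0936, v₂ = 7.4330

heading to target = atan2(3.5−-1.5, -2.5−3) = 2.4038
Δθ = wrap(2.4038 − -1.8326) = -2.0468; ω₁ = Δθ/dt₁ = -4.0936
distance = √((-2.5−3)² + (3.5−-1.5)²) = 7.4330; v₂ = distance/dt₂ = 7.4330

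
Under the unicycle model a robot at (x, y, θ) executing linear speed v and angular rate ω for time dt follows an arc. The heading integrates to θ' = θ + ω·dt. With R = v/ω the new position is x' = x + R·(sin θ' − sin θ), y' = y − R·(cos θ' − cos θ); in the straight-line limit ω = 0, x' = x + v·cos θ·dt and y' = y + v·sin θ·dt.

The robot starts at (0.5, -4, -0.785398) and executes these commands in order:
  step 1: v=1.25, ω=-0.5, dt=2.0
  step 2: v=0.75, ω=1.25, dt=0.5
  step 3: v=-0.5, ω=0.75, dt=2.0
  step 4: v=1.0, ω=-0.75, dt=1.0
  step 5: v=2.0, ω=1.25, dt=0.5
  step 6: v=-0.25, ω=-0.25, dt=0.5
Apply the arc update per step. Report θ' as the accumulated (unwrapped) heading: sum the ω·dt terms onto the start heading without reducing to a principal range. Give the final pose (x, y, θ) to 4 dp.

(2.2093, -6.4544, 0.0896)

step 1: θ'=-1.7854 (R=-2.5000) → pose (1.1749, -6.3002, -1.7854)
step 2: θ'=-1.1604 (R=0.6000) → pose (1.2109, -6.6673, -1.1604)
step 3: θ'=0.3396 (R=-0.6667) → pose (0.3776, -6.3047, 0.3396)
step 4: θ'=-0.4104 (R=-1.3333) → pose (1.3537, -6.3393, -0.4104)
step 5: θ'=0.2146 (R=1.6000) → pose (2.3328, -6.4354, 0.2146)
step 6: θ'=0.0896 (R=1.0000) → pose (2.2093, -6.4544, 0.0896)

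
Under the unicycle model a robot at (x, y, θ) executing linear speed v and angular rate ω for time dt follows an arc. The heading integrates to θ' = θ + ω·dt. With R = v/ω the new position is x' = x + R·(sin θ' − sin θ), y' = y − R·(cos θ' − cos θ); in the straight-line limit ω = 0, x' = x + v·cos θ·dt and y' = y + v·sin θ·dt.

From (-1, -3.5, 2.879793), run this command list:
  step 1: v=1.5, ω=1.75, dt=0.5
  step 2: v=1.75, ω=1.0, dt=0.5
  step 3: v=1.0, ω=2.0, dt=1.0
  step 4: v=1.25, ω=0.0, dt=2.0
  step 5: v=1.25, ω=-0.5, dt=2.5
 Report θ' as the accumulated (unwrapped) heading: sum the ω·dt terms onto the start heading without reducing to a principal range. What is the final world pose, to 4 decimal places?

step 1: θ'=3.7548 (R=0.8571) → pose (-1.7151, -3.6270, 3.7548)
step 2: θ'=4.2548 (R=1.7500) → pose (-2.2780, -4.2850, 4.2548)
step 3: θ'=6.2548 (R=0.5000) → pose (-1.8436, -5.0057, 6.2548)
step 4: θ'=6.2548 (straight) → pose (0.6554, -5.0767, 6.2548)
step 5: θ'=5.0048 (R=-2.5000) → pose (2.9783, -6.8550, 5.0048)

(2.9783, -6.8550, 5.0048)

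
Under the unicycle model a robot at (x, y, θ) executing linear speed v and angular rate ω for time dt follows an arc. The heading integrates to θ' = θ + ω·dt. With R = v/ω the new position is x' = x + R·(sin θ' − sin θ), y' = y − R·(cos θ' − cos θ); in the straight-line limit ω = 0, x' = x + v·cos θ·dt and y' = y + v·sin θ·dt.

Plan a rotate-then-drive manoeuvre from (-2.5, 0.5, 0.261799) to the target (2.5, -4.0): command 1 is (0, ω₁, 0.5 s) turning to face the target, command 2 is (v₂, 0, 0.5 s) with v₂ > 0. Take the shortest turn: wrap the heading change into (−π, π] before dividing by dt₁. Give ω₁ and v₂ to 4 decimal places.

heading to target = atan2(-4−0.5, 2.5−-2.5) = -0.7328
Δθ = wrap(-0.7328 − 0.2618) = -0.9946; ω₁ = Δθ/dt₁ = -1.9892
distance = √((2.5−-2.5)² + (-4−0.5)²) = 6.7268; v₂ = distance/dt₂ = 13.4536

ω₁ = -1.9892, v₂ = 13.4536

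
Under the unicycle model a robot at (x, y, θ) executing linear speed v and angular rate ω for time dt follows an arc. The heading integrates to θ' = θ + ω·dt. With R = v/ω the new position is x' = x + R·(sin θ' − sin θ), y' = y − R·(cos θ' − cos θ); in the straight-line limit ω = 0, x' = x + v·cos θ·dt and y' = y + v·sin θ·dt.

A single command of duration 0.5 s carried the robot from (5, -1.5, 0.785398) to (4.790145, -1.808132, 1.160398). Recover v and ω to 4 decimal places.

v = -0.7500, ω = 0.7500

Δθ = 1.160398 − 0.785398 = 0.375000
ω = Δθ/dt = 0.375000/0.5 = 0.7500
R = −Δy/(cos θ' − cos θ) = -1.0000
v = R·ω = -1.0000·0.7500 = -0.7500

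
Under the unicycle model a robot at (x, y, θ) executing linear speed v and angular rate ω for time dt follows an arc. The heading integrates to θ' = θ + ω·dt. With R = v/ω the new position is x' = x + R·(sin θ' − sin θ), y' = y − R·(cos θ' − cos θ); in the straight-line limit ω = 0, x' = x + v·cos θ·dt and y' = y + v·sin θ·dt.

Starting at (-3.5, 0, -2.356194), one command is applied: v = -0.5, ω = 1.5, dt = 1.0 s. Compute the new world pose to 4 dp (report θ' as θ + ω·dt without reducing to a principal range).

θ' = -2.3562 + 1.5·1.0 = -0.8562
R = v/ω = -0.5/1.5 = -0.3333
x' = -3.5 + -0.3333·(sin -0.8562 − sin -2.3562) = -3.4839
y' = 0 − -0.3333·(cos -0.8562 − cos -2.3562) = 0.4541

(-3.4839, 0.4541, -0.8562)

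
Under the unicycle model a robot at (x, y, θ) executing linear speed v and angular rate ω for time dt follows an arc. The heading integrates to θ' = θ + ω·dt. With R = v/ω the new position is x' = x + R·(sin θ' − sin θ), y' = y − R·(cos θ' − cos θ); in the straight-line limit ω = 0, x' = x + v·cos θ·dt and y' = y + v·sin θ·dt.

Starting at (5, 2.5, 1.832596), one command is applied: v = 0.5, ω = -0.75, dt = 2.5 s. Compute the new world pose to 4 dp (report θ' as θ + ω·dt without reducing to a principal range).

(5.6722, 3.3386, -0.0424)

θ' = 1.8326 + -0.75·2.5 = -0.0424
R = v/ω = 0.5/-0.75 = -0.6667
x' = 5 + -0.6667·(sin -0.0424 − sin 1.8326) = 5.6722
y' = 2.5 − -0.6667·(cos -0.0424 − cos 1.8326) = 3.3386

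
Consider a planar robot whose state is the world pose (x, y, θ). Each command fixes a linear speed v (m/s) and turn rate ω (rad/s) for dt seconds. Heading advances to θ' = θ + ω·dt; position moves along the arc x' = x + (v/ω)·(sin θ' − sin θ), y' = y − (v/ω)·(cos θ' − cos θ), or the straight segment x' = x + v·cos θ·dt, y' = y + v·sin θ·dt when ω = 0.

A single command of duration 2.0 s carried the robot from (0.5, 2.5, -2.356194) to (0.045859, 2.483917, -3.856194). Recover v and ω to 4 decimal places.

v = 0.2500, ω = -0.7500

Δθ = -3.856194 − -2.356194 = -1.500000
ω = Δθ/dt = -1.500000/2.0 = -0.7500
R = Δx/(sin θ' − sin θ) = -0.3333
v = R·ω = -0.3333·-0.7500 = 0.2500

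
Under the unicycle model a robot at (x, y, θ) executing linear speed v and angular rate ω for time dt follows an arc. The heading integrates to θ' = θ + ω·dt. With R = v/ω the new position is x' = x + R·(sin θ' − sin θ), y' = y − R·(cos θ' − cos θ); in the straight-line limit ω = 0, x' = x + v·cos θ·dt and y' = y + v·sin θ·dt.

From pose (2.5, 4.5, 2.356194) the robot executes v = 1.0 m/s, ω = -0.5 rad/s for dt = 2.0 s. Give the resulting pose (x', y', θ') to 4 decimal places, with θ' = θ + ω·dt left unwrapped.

(1.9601, 6.3401, 1.3562)

θ' = 2.3562 + -0.5·2.0 = 1.3562
R = v/ω = 1.0/-0.5 = -2.0000
x' = 2.5 + -2.0000·(sin 1.3562 − sin 2.3562) = 1.9601
y' = 4.5 − -2.0000·(cos 1.3562 − cos 2.3562) = 6.3401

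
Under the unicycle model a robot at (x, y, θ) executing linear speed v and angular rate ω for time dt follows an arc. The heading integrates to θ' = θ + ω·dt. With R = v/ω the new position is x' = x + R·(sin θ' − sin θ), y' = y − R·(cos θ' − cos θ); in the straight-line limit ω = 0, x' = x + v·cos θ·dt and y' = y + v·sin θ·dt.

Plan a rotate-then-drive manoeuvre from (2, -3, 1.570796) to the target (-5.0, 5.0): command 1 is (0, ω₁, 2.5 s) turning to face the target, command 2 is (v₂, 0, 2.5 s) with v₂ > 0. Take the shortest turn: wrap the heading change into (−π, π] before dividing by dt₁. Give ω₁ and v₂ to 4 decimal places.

ω₁ = 0.2875, v₂ = 4.2521

heading to target = atan2(5−-3, -5−2) = 2.2896
Δθ = wrap(2.2896 − 1.5708) = 0.7188; ω₁ = Δθ/dt₁ = 0.2875
distance = √((-5−2)² + (5−-3)²) = 10.6301; v₂ = distance/dt₂ = 4.2521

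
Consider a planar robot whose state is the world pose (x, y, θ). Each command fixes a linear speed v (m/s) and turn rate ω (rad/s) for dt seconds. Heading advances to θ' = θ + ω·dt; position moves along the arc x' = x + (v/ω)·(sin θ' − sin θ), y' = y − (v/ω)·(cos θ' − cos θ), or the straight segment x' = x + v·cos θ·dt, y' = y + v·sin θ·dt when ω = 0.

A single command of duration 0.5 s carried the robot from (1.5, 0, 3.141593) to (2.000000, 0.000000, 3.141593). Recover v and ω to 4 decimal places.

Δθ = 3.141593 − 3.141593 = 0.000000
ω = Δθ/dt = 0.000000/0.5 = 0.0000
ω = 0 → v = (Δx·cos θ + Δy·sin θ)/dt = -1.0000

v = -1.0000, ω = 0.0000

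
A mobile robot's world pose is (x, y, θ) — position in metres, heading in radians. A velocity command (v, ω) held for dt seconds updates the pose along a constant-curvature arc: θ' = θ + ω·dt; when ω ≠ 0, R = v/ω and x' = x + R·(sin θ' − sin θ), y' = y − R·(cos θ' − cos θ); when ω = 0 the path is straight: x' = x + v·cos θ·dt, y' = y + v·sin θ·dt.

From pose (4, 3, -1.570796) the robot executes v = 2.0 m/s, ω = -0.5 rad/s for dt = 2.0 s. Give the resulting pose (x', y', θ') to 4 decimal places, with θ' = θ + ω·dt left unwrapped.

θ' = -1.5708 + -0.5·2.0 = -2.5708
R = v/ω = 2.0/-0.5 = -4.0000
x' = 4 + -4.0000·(sin -2.5708 − sin -1.5708) = 2.1612
y' = 3 − -4.0000·(cos -2.5708 − cos -1.5708) = -0.3659

(2.1612, -0.3659, -2.5708)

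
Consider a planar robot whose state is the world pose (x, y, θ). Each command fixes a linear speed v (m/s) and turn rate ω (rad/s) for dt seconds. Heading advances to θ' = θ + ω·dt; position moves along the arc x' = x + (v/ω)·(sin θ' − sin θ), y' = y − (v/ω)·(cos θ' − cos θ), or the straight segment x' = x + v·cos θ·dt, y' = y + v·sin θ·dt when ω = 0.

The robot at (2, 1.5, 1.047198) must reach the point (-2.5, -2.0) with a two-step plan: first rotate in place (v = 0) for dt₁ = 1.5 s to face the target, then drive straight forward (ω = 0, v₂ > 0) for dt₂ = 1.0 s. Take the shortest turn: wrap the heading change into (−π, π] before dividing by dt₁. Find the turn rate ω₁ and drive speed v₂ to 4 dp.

ω₁ = 1.8370, v₂ = 5.7009

heading to target = atan2(-2−1.5, -2.5−2) = -2.4805
Δθ = wrap(-2.4805 − 1.0472) = 2.7554; ω₁ = Δθ/dt₁ = 1.8370
distance = √((-2.5−2)² + (-2−1.5)²) = 5.7009; v₂ = distance/dt₂ = 5.7009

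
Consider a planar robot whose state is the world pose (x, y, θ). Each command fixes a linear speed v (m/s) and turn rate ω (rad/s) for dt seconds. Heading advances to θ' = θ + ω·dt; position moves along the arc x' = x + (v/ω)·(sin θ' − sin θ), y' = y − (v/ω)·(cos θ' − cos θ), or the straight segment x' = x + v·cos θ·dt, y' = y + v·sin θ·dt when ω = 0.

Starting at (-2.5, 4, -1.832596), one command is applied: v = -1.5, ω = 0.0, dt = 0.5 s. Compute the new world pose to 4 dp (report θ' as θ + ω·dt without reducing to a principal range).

(-2.3059, 4.7244, -1.8326)

θ' = -1.8326 + 0.0·0.5 = -1.8326
ω = 0 → straight: x' = -2.5 + -1.5·cos(-1.8326)·0.5 = -2.3059
y' = 4 + -1.5·sin(-1.8326)·0.5 = 4.7244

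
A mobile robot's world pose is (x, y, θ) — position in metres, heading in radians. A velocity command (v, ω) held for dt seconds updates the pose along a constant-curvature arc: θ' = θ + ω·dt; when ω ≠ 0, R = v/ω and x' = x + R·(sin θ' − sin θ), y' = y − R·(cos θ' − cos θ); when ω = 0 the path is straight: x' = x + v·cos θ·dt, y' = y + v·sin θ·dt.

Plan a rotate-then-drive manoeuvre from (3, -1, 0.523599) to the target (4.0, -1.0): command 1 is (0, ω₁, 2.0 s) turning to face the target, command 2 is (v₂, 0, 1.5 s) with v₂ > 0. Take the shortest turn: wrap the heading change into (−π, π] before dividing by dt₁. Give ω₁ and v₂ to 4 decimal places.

heading to target = atan2(-1−-1, 4−3) = 0.0000
Δθ = wrap(0.0000 − 0.5236) = -0.5236; ω₁ = Δθ/dt₁ = -0.2618
distance = √((4−3)² + (-1−-1)²) = 1.0000; v₂ = distance/dt₂ = 0.6667

ω₁ = -0.2618, v₂ = 0.6667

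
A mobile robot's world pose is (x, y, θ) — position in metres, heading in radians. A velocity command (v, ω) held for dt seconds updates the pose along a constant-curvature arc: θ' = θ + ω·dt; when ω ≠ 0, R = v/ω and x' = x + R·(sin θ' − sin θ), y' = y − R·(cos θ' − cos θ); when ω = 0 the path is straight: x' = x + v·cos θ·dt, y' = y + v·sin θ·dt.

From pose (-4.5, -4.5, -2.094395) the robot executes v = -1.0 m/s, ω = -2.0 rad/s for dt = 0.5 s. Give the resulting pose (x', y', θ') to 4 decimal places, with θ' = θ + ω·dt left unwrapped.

θ' = -2.0944 + -2.0·0.5 = -3.0944
R = v/ω = -1.0/-2.0 = 0.5000
x' = -4.5 + 0.5000·(sin -3.0944 − sin -2.0944) = -4.0906
y' = -4.5 − 0.5000·(cos -3.0944 − cos -2.0944) = -4.2506

(-4.0906, -4.2506, -3.0944)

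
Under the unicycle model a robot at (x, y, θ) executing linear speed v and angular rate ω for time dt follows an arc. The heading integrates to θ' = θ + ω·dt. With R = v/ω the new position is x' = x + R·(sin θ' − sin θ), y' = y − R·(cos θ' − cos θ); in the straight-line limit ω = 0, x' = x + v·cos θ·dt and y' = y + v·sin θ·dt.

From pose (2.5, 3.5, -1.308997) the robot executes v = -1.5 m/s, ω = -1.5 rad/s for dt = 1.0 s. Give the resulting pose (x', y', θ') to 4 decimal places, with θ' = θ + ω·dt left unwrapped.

(3.1394, 4.7040, -2.8090)

θ' = -1.3090 + -1.5·1.0 = -2.8090
R = v/ω = -1.5/-1.5 = 1.0000
x' = 2.5 + 1.0000·(sin -2.8090 − sin -1.3090) = 3.1394
y' = 3.5 − 1.0000·(cos -2.8090 − cos -1.3090) = 4.7040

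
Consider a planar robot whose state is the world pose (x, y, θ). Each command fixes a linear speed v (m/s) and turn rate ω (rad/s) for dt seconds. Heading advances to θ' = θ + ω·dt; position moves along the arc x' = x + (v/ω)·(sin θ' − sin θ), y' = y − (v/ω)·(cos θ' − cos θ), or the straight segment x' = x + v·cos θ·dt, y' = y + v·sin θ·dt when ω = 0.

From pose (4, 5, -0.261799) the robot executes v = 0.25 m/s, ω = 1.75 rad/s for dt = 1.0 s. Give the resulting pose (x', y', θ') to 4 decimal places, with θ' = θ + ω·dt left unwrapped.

θ' = -0.2618 + 1.75·1.0 = 1.4882
R = v/ω = 0.25/1.75 = 0.1429
x' = 4 + 0.1429·(sin 1.4882 − sin -0.2618) = 4.1793
y' = 5 − 0.1429·(cos 1.4882 − cos -0.2618) = 5.1262

(4.1793, 5.1262, 1.4882)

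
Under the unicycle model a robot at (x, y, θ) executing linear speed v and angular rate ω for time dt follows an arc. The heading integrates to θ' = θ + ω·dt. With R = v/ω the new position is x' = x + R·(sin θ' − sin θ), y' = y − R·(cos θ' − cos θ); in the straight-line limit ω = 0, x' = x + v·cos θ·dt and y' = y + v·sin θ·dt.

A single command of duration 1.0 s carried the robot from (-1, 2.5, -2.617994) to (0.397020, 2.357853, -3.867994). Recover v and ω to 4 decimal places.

v = -1.5000, ω = -1.2500

Δθ = -3.867994 − -2.617994 = -1.250000
ω = Δθ/dt = -1.250000/1.0 = -1.2500
R = Δx/(sin θ' − sin θ) = 1.2000
v = R·ω = 1.2000·-1.2500 = -1.5000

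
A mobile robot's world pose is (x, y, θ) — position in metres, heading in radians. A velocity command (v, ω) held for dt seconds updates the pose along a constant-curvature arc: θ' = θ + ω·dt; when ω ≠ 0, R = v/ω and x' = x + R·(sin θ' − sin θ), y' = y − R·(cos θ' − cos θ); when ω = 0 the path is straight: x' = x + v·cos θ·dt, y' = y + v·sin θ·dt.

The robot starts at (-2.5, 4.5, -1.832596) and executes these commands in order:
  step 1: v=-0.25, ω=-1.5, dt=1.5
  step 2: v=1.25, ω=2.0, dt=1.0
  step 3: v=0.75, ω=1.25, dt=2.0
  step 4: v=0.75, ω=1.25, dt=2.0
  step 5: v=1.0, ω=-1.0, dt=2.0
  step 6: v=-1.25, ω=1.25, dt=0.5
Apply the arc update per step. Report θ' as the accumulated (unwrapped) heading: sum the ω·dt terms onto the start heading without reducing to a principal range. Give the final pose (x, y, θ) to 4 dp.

(-3.3751, 5.7875, 1.5424)

step 1: θ'=-4.0826 (R=0.1667) → pose (-2.2043, 4.5550, -4.0826)
step 2: θ'=-2.0826 (R=0.6250) → pose (-3.2543, 4.4930, -2.0826)
step 3: θ'=0.4174 (R=0.6000) → pose (-2.4880, 3.6507, 0.4174)
step 4: θ'=2.9174 (R=0.6000) → pose (-2.5978, 4.7841, 2.9174)
step 5: θ'=0.9174 (R=-1.0000) → pose (-3.1695, 6.3670, 0.9174)
step 6: θ'=1.5424 (R=-1.0000) → pose (-3.3751, 5.7875, 1.5424)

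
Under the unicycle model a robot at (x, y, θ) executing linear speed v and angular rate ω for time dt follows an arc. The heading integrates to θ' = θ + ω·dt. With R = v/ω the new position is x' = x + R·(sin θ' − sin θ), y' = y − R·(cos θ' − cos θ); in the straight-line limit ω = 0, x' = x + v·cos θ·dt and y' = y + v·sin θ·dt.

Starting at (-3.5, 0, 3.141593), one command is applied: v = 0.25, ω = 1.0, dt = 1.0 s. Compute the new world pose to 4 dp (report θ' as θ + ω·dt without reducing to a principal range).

(-3.7104, -0.1149, 4.1416)

θ' = 3.1416 + 1.0·1.0 = 4.1416
R = v/ω = 0.25/1.0 = 0.2500
x' = -3.5 + 0.2500·(sin 4.1416 − sin 3.1416) = -3.7104
y' = 0 − 0.2500·(cos 4.1416 − cos 3.1416) = -0.1149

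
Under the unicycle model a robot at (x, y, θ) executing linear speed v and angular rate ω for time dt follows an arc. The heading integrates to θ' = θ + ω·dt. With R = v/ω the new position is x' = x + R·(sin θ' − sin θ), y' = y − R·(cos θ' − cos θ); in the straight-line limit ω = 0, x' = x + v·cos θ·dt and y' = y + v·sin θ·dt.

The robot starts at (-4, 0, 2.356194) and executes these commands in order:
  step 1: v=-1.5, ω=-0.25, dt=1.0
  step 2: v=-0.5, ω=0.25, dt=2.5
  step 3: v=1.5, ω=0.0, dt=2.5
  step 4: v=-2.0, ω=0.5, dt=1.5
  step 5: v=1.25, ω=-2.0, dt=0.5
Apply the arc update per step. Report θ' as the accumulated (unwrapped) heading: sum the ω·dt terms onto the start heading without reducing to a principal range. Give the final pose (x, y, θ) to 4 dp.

(-3.2619, -0.5069, 2.4812)

step 1: θ'=2.1062 (R=6.0000) → pose (-3.0822, -1.1815, 2.1062)
step 2: θ'=2.7312 (R=-2.0000) → pose (-2.1601, -1.9951, 2.7312)
step 3: θ'=2.7312 (straight) → pose (-5.5987, -0.4989, 2.7312)
step 4: θ'=3.4812 (R=-4.0000) → pose (-2.6703, -0.6026, 3.4812)
step 5: θ'=2.4812 (R=-0.6250) → pose (-3.2619, -0.5069, 2.4812)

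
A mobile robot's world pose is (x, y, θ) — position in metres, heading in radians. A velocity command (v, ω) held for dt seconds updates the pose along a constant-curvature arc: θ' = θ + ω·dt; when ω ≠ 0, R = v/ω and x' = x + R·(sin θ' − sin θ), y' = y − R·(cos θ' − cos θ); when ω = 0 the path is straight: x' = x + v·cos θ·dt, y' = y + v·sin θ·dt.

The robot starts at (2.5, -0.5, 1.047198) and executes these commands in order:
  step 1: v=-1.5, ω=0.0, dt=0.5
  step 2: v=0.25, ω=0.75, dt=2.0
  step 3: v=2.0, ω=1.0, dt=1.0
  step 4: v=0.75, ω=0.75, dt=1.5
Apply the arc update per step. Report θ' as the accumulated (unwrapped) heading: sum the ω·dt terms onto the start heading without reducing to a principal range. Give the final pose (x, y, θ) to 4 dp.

(-0.4908, -1.4046, 4.6722)

step 1: θ'=1.0472 (straight) → pose (2.1250, -1.1495, 1.0472)
step 2: θ'=2.5472 (R=0.3333) → pose (2.0230, -0.7067, 2.5472)
step 3: θ'=3.5472 (R=2.0000) → pose (0.1138, -0.5259, 3.5472)
step 4: θ'=4.6722 (R=1.0000) → pose (-0.4908, -1.4046, 4.6722)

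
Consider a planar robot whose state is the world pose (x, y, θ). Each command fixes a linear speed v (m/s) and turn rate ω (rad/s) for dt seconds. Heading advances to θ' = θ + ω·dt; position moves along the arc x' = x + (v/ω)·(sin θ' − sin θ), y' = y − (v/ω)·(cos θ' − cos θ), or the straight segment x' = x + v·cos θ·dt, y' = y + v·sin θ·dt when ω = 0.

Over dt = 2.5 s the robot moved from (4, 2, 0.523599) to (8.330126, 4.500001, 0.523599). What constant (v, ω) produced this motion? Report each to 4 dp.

Δθ = 0.523599 − 0.523599 = 0.000000
ω = Δθ/dt = 0.000000/2.5 = 0.0000
ω = 0 → v = (Δx·cos θ + Δy·sin θ)/dt = 2.0000

v = 2.0000, ω = 0.0000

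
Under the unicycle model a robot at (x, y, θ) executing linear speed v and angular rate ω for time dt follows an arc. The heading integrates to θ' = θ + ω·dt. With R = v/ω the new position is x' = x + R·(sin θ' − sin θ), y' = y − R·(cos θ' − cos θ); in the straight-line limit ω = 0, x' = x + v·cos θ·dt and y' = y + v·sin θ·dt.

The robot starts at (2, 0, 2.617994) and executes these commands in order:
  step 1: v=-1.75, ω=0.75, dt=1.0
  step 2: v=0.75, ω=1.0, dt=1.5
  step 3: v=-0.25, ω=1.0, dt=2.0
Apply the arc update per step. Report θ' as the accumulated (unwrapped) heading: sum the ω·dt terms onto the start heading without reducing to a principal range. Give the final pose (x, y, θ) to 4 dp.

(2.7329, -0.9304, 6.8680)

step 1: θ'=3.3680 (R=-2.3333) → pose (3.6904, -0.2531, 3.3680)
step 2: θ'=4.8680 (R=0.7500) → pose (3.1179, -1.1002, 4.8680)
step 3: θ'=6.8680 (R=-0.2500) → pose (2.7329, -0.9304, 6.8680)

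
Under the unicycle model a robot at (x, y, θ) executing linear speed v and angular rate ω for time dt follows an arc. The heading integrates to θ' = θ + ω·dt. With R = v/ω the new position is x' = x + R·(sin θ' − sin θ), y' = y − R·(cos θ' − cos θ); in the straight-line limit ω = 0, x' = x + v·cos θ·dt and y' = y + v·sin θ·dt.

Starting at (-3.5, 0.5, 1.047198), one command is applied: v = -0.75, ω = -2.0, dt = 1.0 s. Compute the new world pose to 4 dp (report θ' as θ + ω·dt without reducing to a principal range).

θ' = 1.0472 + -2.0·1.0 = -0.9528
R = v/ω = -0.75/-2.0 = 0.3750
x' = -3.5 + 0.3750·(sin -0.9528 − sin 1.0472) = -4.1304
y' = 0.5 − 0.3750·(cos -0.9528 − cos 1.0472) = 0.4702

(-4.1304, 0.4702, -0.9528)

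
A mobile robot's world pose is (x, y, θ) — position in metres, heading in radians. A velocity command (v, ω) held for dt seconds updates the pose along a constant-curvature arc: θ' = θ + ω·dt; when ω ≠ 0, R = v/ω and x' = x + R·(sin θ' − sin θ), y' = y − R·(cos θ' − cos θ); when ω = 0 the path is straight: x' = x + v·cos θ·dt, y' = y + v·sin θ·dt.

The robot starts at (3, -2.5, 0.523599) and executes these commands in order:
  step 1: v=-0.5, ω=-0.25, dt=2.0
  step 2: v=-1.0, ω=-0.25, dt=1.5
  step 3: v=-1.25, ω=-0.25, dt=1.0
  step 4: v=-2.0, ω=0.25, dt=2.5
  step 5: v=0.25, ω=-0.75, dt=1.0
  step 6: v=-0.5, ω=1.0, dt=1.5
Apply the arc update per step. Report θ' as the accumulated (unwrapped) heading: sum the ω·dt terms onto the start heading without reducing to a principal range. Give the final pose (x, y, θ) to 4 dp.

(-5.6993, -0.6510, 0.7736)

step 1: θ'=0.0236 (R=2.0000) → pose (2.0472, -2.7674, 0.0236)
step 2: θ'=-0.3514 (R=4.0000) → pose (0.5760, -2.5241, -0.3514)
step 3: θ'=-0.6014 (R=5.0000) → pose (-0.5320, -1.9523, -0.6014)
step 4: θ'=0.0236 (R=-8.0000) → pose (-5.2471, -0.5509, 0.0236)
step 5: θ'=-0.7264 (R=-0.3333) → pose (-5.0179, -0.6350, -0.7264)
step 6: θ'=0.7736 (R=-0.5000) → pose (-5.6993, -0.6510, 0.7736)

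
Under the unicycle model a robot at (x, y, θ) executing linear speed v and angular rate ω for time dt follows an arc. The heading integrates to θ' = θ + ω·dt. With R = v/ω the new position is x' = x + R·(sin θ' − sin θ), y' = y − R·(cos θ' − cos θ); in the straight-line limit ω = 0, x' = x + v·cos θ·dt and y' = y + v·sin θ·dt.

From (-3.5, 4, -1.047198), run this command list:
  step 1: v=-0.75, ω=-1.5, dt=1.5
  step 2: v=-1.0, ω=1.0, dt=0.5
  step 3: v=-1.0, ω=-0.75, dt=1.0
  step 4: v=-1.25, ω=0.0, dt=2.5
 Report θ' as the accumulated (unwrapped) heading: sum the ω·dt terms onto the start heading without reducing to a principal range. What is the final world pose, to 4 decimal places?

(1.3508, 3.5277, -3.5472)

step 1: θ'=-3.2972 (R=0.5000) → pose (-2.9895, 4.7440, -3.2972)
step 2: θ'=-2.7972 (R=-1.0000) → pose (-2.4969, 4.7906, -2.7972)
step 3: θ'=-3.5472 (R=1.3333) → pose (-1.5206, 4.7607, -3.5472)
step 4: θ'=-3.5472 (straight) → pose (1.3508, 3.5277, -3.5472)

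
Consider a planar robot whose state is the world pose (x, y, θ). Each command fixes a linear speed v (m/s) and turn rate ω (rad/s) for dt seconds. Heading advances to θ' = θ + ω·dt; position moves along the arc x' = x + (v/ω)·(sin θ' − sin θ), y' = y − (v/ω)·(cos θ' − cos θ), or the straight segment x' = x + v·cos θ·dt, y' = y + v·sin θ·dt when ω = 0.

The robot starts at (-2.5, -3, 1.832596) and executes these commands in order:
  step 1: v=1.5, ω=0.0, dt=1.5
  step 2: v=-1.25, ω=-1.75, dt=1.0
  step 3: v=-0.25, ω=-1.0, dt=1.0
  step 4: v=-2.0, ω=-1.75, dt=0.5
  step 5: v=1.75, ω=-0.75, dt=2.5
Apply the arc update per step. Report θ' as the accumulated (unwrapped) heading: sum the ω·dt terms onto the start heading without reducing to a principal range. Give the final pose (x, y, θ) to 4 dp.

step 1: θ'=1.8326 (straight) → pose (-3.0823, -0.8267, 1.8326)
step 2: θ'=0.0826 (R=0.7143) → pose (-3.7134, -1.7234, 0.0826)
step 3: θ'=-0.9174 (R=0.2500) → pose (-3.9325, -1.6262, -0.9174)
step 4: θ'=-1.7924 (R=1.1429) → pose (-4.1399, -0.6803, -1.7924)
step 5: θ'=-3.6674 (R=-2.3333) → pose (-7.5874, -2.1856, -3.6674)

(-7.5874, -2.1856, -3.6674)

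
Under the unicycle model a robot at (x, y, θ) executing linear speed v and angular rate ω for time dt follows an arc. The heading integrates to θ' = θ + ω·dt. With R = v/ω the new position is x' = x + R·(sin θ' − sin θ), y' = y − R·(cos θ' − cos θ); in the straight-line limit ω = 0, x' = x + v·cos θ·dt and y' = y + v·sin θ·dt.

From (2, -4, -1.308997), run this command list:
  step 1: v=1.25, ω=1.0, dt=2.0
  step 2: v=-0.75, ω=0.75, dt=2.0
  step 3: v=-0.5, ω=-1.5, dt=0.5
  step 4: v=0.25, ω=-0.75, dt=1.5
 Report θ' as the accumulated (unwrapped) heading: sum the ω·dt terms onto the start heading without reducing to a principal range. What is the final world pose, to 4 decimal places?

step 1: θ'=0.6910 (R=1.2500) → pose (4.0040, -4.6397, 0.6910)
step 2: θ'=2.1910 (R=-1.0000) → pose (3.8276, -5.9915, 2.1910)
step 3: θ'=1.4410 (R=0.3333) → pose (3.8869, -6.2284, 1.4410)
step 4: θ'=0.3160 (R=-0.3333) → pose (4.1138, -5.9547, 0.3160)

(4.1138, -5.9547, 0.3160)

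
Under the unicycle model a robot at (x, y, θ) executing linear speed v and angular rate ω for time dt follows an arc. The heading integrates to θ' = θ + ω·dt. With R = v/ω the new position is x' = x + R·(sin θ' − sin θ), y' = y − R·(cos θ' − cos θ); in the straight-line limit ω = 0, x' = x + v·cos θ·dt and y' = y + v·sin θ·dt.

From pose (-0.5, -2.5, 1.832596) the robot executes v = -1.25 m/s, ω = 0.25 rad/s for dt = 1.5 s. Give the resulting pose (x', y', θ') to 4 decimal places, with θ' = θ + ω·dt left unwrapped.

θ' = 1.8326 + 0.25·1.5 = 2.2076
R = v/ω = -1.25/0.25 = -5.0000
x' = -0.5 + -5.0000·(sin 2.2076 − sin 1.8326) = 0.3096
y' = -2.5 − -5.0000·(cos 2.2076 − cos 1.8326) = -4.1790

(0.3096, -4.1790, 2.2076)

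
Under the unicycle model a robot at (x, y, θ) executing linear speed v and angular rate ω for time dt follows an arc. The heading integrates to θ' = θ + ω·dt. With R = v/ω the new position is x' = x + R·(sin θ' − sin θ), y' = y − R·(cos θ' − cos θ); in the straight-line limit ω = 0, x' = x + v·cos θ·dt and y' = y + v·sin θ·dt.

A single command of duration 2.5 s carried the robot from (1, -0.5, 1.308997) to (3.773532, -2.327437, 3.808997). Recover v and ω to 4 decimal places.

Δθ = 3.808997 − 1.308997 = 2.500000
ω = Δθ/dt = 2.500000/2.5 = 1.0000
R = Δx/(sin θ' − sin θ) = -1.7500
v = R·ω = -1.7500·1.0000 = -1.7500

v = -1.7500, ω = 1.0000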